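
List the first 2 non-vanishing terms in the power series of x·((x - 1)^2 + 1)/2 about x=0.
-x^2 + x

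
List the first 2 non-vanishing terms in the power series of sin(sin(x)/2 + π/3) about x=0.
x/4 + √(3)/2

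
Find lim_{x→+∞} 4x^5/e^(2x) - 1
The quotient is an ∞/∞ indeterminate form as x → +∞.
The exponential denominator e^(2x) dominates the polynomial numerator (e^x ≫ x^5 as x → ∞), so the quotient → 0.
Adding the constant: 0 - 1 = -1. Limit = -1.

Final answer: -1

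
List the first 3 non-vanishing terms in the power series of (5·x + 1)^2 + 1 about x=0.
25·x^2 + 10·x + 2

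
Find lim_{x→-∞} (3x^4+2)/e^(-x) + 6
The quotient is an ∞/∞ indeterminate form as x → -∞.
Compare growth rates of the dominant terms (exponentials ≫ polynomials ≫ logarithms), or apply L'Hôpital's rule; the quotient → 0.
Adding the constant: 0 + 6 = 6. Limit = 6.

Final answer: 6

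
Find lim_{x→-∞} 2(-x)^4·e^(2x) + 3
The product is a 0·∞ indeterminate form at x → -∞.
Rewrite the product as 2(-x)^4 / e^(-2x) (an ∞/∞ form) and apply L'Hôpital, or use the standard hierarchy e^(2|x|) ≫ |(-x)^4| as x → -∞.
The indeterminate product → 0, so the limit = 3.

Final answer: 3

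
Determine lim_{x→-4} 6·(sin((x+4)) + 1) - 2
Direct substitution at x = -4 gives 4.

Final answer: 4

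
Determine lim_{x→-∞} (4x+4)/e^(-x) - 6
The quotient is an ∞/∞ indeterminate form as x → -∞.
Compare growth rates of the dominant terms (exponentials ≫ polynomials ≫ logarithms), or apply L'Hôpital's rule; the quotient → 0.
Adding the constant: 0 - 6 = -6. Limit = -6.

Final answer: -6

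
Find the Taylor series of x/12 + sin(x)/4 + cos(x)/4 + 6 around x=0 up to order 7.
-x^7/20160 - x^6/2880 + x^5/480 + x^4/96 - x^3/24 - x^2/8 + x/3 + 25/4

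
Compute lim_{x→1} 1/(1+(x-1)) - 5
Direct substitution at x = 1 gives -4.

Final answer: -4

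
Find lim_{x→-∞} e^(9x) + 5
Evaluate the dominant behaviour as x → -∞; each term tends to a finite value or vanishes.
Limit = 5.

Final answer: 5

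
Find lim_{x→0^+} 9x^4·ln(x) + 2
The product is a 0·∞ indeterminate form at x → 0⁺.
Rewrite the product as 9·ln(x) / x^(-4) and apply L'Hôpital, or use the standard hierarchy x^(-4) ≫ |ln x| as x → 0⁺.
The indeterminate product → 0, so the limit = 2.

Final answer: 2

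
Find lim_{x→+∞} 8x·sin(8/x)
As x → +∞: let u = 8/x → 0⁺; then 8·x·sin(8/x) = 8·8·sin(u)/u → 8·8·1 = 64.
Limit = 64.

Final answer: 64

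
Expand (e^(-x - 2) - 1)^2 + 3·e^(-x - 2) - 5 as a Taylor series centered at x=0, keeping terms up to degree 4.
x^4·((-1 + e^(-2))^2·(e^(-2)/(12·(-1 + e^(-2))) + 7·e^(-4)/(12·(-1 + e^(-2))^2)) + e^(-2)/8) + x^3·(-e^(-2)/2 + (-1 + e^(-2))^2·(-e^(-4)/(-1 + e^(-2))^2 - e^(-2)/(3·(-1 + e^(-2))))) + x^2·((-1 + e^(-2))^2·(e^(-2)/(-1 + e^(-2)) + e^(-4)/(-1 + e^(-2))^2) + 3·e^(-2)/2) + x·(-3·e^(-2) - 2·(-1 + e^(-2))·e^(-2)) - 5 + 3·e^(-2) + (-1 + e^(-2))^2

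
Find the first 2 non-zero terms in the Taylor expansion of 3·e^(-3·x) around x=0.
3 - 9·x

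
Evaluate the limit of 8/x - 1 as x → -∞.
Evaluate the dominant behaviour as x → -∞; each term tends to a finite value or vanishes.
Limit = -1.

Final answer: -1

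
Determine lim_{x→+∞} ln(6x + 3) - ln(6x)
This is an ∞ − ∞ indeterminate form.
Combine the logarithms: ln(6x+3) − ln(6x) = ln((6x+3)/(6x)) = ln(1 + 3/(6x)) → ln(1) = 0.
Limit = 0.

Final answer: 0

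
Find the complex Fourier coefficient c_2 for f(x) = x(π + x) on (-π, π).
Compute the real Fourier coefficients first: a_2 = 1, b_2 = -π.
Then c_2 = (a_2 − i·b_2)/2 = 1/2 + i·π/2.

Final answer: 1/2 + i·π/2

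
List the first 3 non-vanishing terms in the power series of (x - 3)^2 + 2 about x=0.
x^2 - 6·x + 11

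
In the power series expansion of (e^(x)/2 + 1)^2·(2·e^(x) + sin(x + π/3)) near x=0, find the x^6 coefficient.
Expand to order 6: (e^(x)/2 + 1)^2·(2·e^(x) + sin(x + π/3)) = x^6·(31/45 - 121·√(3)/5760) + x^5·(1529/960 - 9·√(3)/160) + x^4·(155/48 - 19·√(3)/192) + x^3·(89/16 - √(3)/8) + x^2·(8 - √(3)/16) + x·(3·√(3)/4 + 69/8) + 9·√(3)/8 + 9/2 + O(x^7).
The coefficient of x^6 is 31/45 - 121·√(3)/5760.

Final answer: 31/45 - 121·√(3)/5760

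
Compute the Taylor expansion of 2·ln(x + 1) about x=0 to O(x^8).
2·x^7/7 - x^6/3 + 2·x^5/5 - x^4/2 + 2·x^3/3 - x^2 + 2·x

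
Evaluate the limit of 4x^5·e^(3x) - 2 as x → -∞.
The product is a 0·∞ indeterminate form at x → -∞.
Rewrite the product as 4x^5 / e^(-3x) (an ∞/∞ form) and apply L'Hôpital, or use the standard hierarchy e^(3|x|) ≫ |x^5| as x → -∞.
The indeterminate product → 0, so the limit = -2.

Final answer: -2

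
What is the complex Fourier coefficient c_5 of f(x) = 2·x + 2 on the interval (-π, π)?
Compute the real Fourier coefficients first: a_5 = 0, b_5 = 4/5.
Then c_5 = (a_5 − i·b_5)/2 = -2·i/5.

Final answer: -2·i/5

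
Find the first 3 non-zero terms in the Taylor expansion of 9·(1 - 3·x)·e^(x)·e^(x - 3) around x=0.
-36·x^2·e^(-3) - 9·x·e^(-3) + 9·e^(-3)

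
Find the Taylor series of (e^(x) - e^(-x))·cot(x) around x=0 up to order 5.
-5·x^4/36 - x^2/3 + 2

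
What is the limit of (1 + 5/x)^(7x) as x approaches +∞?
As x → +∞: write (1 + 5/x)^(7x) = ((1 + 5/x)^x)^7 → (e^5)^7 = e^35.
Limit = e^(35).

Final answer: e^(35)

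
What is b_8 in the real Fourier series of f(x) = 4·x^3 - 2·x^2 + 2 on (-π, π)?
b_8 = (1/π) ∫_{-π}^{π} f(x)·sin(8x) dx.
Evaluate the integral (use parity and integration by parts as needed): b_8 = 3/32 - π^2.

Final answer: 3/32 - π^2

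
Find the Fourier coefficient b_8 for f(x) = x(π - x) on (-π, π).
b_8 = (1/π) ∫_{-π}^{π} f(x)·sin(8x) dx.
Evaluate the integral (use parity and integration by parts as needed): b_8 = -π/4.

Final answer: -π/4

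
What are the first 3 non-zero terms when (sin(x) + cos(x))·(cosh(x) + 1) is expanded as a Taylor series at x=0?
-x^2/2 + 2·x + 2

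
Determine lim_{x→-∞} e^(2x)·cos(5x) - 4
Evaluate the dominant behaviour as x → -∞; each term tends to a finite value or vanishes.
Limit = -4.

Final answer: -4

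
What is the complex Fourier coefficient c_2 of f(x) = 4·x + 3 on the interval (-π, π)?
Compute the real Fourier coefficients first: a_2 = 0, b_2 = -4.
Then c_2 = (a_2 − i·b_2)/2 = 2·i.

Final answer: 2·i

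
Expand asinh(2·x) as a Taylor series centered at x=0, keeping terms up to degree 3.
-4·x^3/3 + 2·x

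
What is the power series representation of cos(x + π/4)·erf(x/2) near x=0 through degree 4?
√(2)·x^4/(8·√(π)) - 7·√(2)·x^3/(24·√(π)) - √(2)·x^2/(2·√(π)) + √(2)·x/(2·√(π))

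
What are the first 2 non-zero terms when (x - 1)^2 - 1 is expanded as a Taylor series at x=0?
x^2 - 2·x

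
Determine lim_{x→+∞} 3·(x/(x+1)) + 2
Evaluate the dominant behaviour as x → +∞; each term tends to a finite value or vanishes.
Limit = 5.

Final answer: 5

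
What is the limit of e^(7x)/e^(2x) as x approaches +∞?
This is an ∞/∞ indeterminate form as x → +∞.
Rewrite e^(7x)/e^(2x) = e^((7−2)x) = e^(5x); the exponent coefficient is 5 > 0 so e^(5x) → ∞.
Limit = ∞.

Final answer: ∞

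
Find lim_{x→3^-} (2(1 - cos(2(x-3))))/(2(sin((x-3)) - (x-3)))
Both numerator and denominator → 0 as x → 3^-; this is a 0/0 indeterminate form.
Expand each to leading order near x = 3: numerator ~ 4·(x - 3)^2, denominator ~ -(x - 3)^3/3.
The limit of the ratio is ∞.

Final answer: ∞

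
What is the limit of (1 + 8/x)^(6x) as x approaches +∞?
As x → +∞: write (1 + 8/x)^(6x) = ((1 + 8/x)^x)^6 → (e^8)^6 = e^48.
Limit = e^(48).

Final answer: e^(48)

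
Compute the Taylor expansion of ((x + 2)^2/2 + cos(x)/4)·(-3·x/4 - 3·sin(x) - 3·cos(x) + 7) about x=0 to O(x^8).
61·x^7/8960 - 211·x^6/2880 - 101·x^5/640 + 127·x^4/96 + 87·x^3/32 - 21·x^2/8 - 7·x/16 + 9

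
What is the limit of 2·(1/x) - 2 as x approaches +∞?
Evaluate the dominant behaviour as x → +∞; each term tends to a finite value or vanishes.
Limit = -2.

Final answer: -2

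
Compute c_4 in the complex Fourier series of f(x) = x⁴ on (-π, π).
Compute the real Fourier coefficients first: a_4 = -3/16 + π^2/2, b_4 = 0.
Then c_4 = (a_4 − i·b_4)/2 = -3/32 + π^2/4.

Final answer: -3/32 + π^2/4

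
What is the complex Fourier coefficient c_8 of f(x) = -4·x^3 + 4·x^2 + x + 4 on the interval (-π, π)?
Compute the real Fourier coefficients first: a_8 = 1/4, b_8 = -11/32 + π^2.
Then c_8 = (a_8 − i·b_8)/2 = 1/8 - i·π^2/2 + 11·i/64.

Final answer: 1/8 - i·π^2/2 + 11·i/64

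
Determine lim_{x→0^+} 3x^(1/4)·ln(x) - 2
The product is a 0·∞ indeterminate form at x → 0⁺.
Rewrite the product as 3·ln(x) / x^(-1/4) and apply L'Hôpital, or use the standard hierarchy x^(-1/4) ≫ |ln x| as x → 0⁺.
The indeterminate product → 0, so the limit = -2.

Final answer: -2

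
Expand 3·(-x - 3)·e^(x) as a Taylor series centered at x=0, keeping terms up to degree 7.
-x^7/168 - 3·x^6/80 - x^5/5 - 7·x^4/8 - 3·x^3 - 15·x^2/2 - 12·x - 9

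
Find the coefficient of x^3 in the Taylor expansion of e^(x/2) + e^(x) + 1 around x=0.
Expand to order 3: e^(x/2) + e^(x) + 1 = 3·x^3/16 + 5·x^2/8 + 3·x/2 + 3 + O(x^4).
The coefficient of x^3 is 3/16.

Final answer: 3/16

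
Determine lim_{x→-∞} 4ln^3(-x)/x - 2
The quotient is an ∞/∞ indeterminate form as x → -∞.
Compare growth rates of the dominant terms (exponentials ≫ polynomials ≫ logarithms), or apply L'Hôpital's rule; the quotient → 0.
Adding the constant: 0 - 2 = -2. Limit = -2.

Final answer: -2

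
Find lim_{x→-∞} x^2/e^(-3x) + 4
The quotient is an ∞/∞ indeterminate form as x → -∞.
Compare growth rates of the dominant terms (exponentials ≫ polynomials ≫ logarithms), or apply L'Hôpital's rule; the quotient → 0.
Adding the constant: 0 + 4 = 4. Limit = 4.

Final answer: 4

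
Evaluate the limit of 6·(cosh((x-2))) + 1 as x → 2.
Direct substitution at x = 2 gives 7.

Final answer: 7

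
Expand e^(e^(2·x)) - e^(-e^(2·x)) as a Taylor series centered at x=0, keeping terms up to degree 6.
x^6·(4·e^(-1)/5 + 812·e/45) + x^5·(8·e^(-1)/15 + 208·e/15) + x^4·(-2·e^(-1)/3 + 10·e) + x^3·(-4·e^(-1)/3 + 20·e/3) + 4·e·x^2 + x·(2·e^(-1) + 2·e) - e^(-1) + e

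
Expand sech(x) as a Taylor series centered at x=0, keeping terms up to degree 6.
-61·x^6/720 + 5·x^4/24 - x^2/2 + 1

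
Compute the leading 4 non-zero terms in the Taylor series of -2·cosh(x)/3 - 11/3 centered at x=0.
-x^6/1080 - x^4/36 - x^2/3 - 13/3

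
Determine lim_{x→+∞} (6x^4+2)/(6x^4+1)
This is an ∞/∞ indeterminate form as x → +∞.
Divide numerator and denominator by x^4 and let the lower-order terms vanish; the leading terms give 6/6 = 1.
Limit = 1.

Final answer: 1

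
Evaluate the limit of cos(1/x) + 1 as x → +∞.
Evaluate the dominant behaviour as x → +∞; each term tends to a finite value or vanishes.
Limit = 2.

Final answer: 2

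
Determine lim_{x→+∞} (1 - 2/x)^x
As x → +∞: this is the defining limit (1 - 2/x)^x → e^(-2).
Limit = e^(-2).

Final answer: e^(-2)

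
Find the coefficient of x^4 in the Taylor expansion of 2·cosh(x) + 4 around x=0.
Expand to order 4: 2·cosh(x) + 4 = x^4/12 + x^2 + 6 + O(x^5).
The coefficient of x^4 is 1/12.

Final answer: 1/12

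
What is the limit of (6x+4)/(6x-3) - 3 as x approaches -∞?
Evaluate the dominant behaviour as x → -∞; each term tends to a finite value or vanishes.
Limit = -2.

Final answer: -2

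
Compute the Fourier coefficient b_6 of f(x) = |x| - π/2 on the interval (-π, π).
b_6 = (1/π) ∫_{-π}^{π} f(x)·sin(6x) dx.
Evaluate the integral (use parity and integration by parts as needed): b_6 = 0.

Final answer: 0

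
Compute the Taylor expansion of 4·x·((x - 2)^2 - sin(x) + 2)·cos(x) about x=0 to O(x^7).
-6·x^6/5 - x^5 + 32·x^4/3 - 8·x^3 - 20·x^2 + 24·x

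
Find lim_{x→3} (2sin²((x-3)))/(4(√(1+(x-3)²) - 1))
Both numerator and denominator → 0 as x → 3; this is a 0/0 indeterminate form.
Expand each to leading order near x = 3: numerator ~ 2·(x - 3)^2, denominator ~ 2·(x - 3)^2.
The limit of the ratio is 1.

Final answer: 1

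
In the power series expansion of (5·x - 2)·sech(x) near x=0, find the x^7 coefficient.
Expand to order 7: (5·x - 2)·sech(x) = -61·x^7/144 + 61·x^6/360 + 25·x^5/24 - 5·x^4/12 - 5·x^3/2 + x^2 + 5·x - 2 + O(x^8).
The coefficient of x^7 is -61/144.

Final answer: -61/144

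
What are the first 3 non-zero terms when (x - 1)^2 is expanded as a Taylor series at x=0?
x^2 - 2·x + 1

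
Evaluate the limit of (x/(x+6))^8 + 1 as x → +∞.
As x → +∞: x/(x+6) = 1/(1 + 6/x) → 1, and the 8th power of a limit-1 base also → 1; with the additive constant, 1 + 1 = 2.
Limit = 2.

Final answer: 2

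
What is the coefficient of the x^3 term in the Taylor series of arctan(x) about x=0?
Expand to order 3: arctan(x) = -x^3/3 + x + O(x^4).
The coefficient of x^3 is -1/3.

Final answer: -1/3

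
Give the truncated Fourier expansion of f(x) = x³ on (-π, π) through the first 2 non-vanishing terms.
(-12 + 2·π^2)·sin(x) + (3/2 - π^2)·sin(2·x)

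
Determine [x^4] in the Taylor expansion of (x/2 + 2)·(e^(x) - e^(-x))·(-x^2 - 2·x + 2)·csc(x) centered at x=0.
-14/9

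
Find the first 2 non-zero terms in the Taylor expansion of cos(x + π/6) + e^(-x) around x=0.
-3·x/2 + √(3)/2 + 1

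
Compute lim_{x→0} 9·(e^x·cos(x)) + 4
Direct substitution at x = 0 gives 13.

Final answer: 13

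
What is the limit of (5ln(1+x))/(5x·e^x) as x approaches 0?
Both numerator and denominator → 0 as x → 0; this is a 0/0 indeterminate form.
Expand each to leading order near x = 0: numerator ~ 5·x, denominator ~ 5·x.
The limit of the ratio is 1.

Final answer: 1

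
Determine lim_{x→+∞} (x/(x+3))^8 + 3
As x → +∞: x/(x+3) = 1/(1 + 3/x) → 1, and the 8th power of a limit-1 base also → 1; with the additive constant, 1 + 3 = 4.
Limit = 4.

Final answer: 4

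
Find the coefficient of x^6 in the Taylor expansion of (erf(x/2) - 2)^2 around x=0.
Expand to order 6: (erf(x/2) - 2)^2 = 7·x^6/(360·π) - x^5/(40·√(π)) - x^4/(6·π) + x^3/(3·√(π)) + x^2/π - 4·x/√(π) + 4 + O(x^7).
The coefficient of x^6 is 7/(360·π).

Final answer: 7/(360·π)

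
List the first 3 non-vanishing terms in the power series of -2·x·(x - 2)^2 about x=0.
-2·x^3 + 8·x^2 - 8·x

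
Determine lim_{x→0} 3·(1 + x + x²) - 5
Direct substitution at x = 0 gives -2.

Final answer: -2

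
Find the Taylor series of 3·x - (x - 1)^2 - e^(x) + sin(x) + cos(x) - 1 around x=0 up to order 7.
-x^7/2520 - x^6/360 - x^3/3 - 2·x^2 + 5·x - 2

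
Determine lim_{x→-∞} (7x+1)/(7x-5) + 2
Evaluate the dominant behaviour as x → -∞; each term tends to a finite value or vanishes.
Limit = 3.

Final answer: 3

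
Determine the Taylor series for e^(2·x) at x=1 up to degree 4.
e^(2) + 2·e^(2)·(x - 1) + 2·e^(2)·(x - 1)^2 + 4·e^(2)·(x - 1)^3/3 + 2·e^(2)·(x - 1)^4/3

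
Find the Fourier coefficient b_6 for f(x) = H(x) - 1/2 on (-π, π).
b_6 = (1/π) ∫_{-π}^{π} f(x)·sin(6x) dx.
Evaluate the integral (use parity and integration by parts as needed): b_6 = 0.

Final answer: 0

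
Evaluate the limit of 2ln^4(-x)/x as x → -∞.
This is an ∞/∞ indeterminate form as x → -∞.
Compare growth rates of the dominant terms (exponentials ≫ polynomials ≫ logarithms), or apply L'Hôpital's rule; the quotient → 0.
Limit = 0.

Final answer: 0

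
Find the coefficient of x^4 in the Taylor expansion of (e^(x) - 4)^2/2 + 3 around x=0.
Expand to order 4: (e^(x) - 4)^2/2 + 3 = x^4/6 - x^2 - 3·x + 15/2 + O(x^5).
The coefficient of x^4 is 1/6.

Final answer: 1/6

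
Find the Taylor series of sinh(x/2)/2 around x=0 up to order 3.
x^3/96 + x/4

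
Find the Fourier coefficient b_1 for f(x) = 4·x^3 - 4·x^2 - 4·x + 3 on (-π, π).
b_1 = (1/π) ∫_{-π}^{π} f(x)·sin(1x) dx.
Evaluate the integral (use parity and integration by parts as needed): b_1 = -56 + 8·π^2.

Final answer: -56 + 8·π^2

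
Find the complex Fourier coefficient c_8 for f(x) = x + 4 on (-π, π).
Compute the real Fourier coefficients first: a_8 = 0, b_8 = -1/4.
Then c_8 = (a_8 − i·b_8)/2 = i/8.

Final answer: i/8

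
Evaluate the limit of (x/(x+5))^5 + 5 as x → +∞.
As x → +∞: x/(x+5) = 1/(1 + 5/x) → 1, and the 5th power of a limit-1 base also → 1; with the additive constant, 1 + 5 = 6.
Limit = 6.

Final answer: 6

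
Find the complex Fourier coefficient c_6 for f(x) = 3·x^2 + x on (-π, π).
Compute the real Fourier coefficients first: a_6 = 1/3, b_6 = -1/3.
Then c_6 = (a_6 − i·b_6)/2 = 1/6 + i/6.

Final answer: 1/6 + i/6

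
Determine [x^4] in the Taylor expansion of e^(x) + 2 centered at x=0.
Expand to order 4: e^(x) + 2 = x^4/24 + x^3/6 + x^2/2 + x + 3 + O(x^5).
The coefficient of x^4 is 1/24.

Final answer: 1/24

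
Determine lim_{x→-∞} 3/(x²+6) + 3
Evaluate the dominant behaviour as x → -∞; each term tends to a finite value or vanishes.
Limit = 3.

Final answer: 3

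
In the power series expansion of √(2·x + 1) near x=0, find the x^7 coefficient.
Expand to order 7: √(2·x + 1) = 33·x^7/16 - 21·x^6/16 + 7·x^5/8 - 5·x^4/8 + x^3/2 - x^2/2 + x + 1 + O(x^8).
The coefficient of x^7 is 33/16.

Final answer: 33/16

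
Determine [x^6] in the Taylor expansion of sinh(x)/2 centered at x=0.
Expand to order 6: sinh(x)/2 = x^5/240 + x^3/12 + x/2 + O(x^7).
The coefficient of x^6 is 0.

Final answer: 0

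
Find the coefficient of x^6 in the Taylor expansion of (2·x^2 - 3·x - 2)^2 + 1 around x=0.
Expand to order 6: (2·x^2 - 3·x - 2)^2 + 1 = 4·x^4 - 12·x^3 + x^2 + 12·x + 5 + O(x^7).
The coefficient of x^6 is 0.

Final answer: 0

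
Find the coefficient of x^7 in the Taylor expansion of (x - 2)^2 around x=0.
Expand to order 7: (x - 2)^2 = x^2 - 4·x + 4 + O(x^8).
The coefficient of x^7 is 0.

Final answer: 0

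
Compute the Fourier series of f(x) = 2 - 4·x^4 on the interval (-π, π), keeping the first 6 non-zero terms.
(-192 + 32·π^2)·cos(x) + (12 - 8·π^2)·cos(2·x) + (-64/27 + 32·π^2/9)·cos(3·x) + (3/4 - 2·π^2)·cos(4·x) + (-192/625 + 32·π^2/25)·cos(5·x) - 4·π^4/5 + 2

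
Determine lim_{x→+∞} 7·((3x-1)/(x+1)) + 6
Evaluate the dominant behaviour as x → +∞; each term tends to a finite value or vanishes.
Limit = 27.

Final answer: 27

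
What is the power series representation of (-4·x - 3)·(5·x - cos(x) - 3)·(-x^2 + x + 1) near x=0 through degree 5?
55·x^5/24 + 157·x^4/8 - 49·x^3/2 - 65·x^2/2 + 13·x + 12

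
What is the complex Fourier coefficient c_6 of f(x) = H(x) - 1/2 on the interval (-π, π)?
Compute the real Fourier coefficients first: a_6 = 0, b_6 = 0.
Then c_6 = (a_6 − i·b_6)/2 = 0.

Final answer: 0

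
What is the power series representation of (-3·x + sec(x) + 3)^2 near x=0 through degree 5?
-5·x^5/4 + 23·x^4/12 - 3·x^3 + 13·x^2 - 24·x + 16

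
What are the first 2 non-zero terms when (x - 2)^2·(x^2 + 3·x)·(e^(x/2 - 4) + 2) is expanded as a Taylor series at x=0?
x^2·(-16 - 2·e^(-4)) + x·(12·e^(-4) + 24)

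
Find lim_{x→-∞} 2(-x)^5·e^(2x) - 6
The product is a 0·∞ indeterminate form at x → -∞.
Rewrite the product as 2(-x)^5 / e^(-2x) (an ∞/∞ form) and apply L'Hôpital, or use the standard hierarchy e^(2|x|) ≫ |(-x)^5| as x → -∞.
The indeterminate product → 0, so the limit = -6.

Final answer: -6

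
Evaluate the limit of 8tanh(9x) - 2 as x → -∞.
Evaluate the dominant behaviour as x → -∞; each term tends to a finite value or vanishes.
Limit = -10.

Final answer: -10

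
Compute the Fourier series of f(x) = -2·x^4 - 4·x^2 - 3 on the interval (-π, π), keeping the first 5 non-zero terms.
(-80 + 16·π^2)·cos(x) + (2 - 4·π^2)·cos(2·x) + (16/27 + 16·π^2/9)·cos(3·x) + (-π^2 - 5/8)·cos(4·x) - 2·π^4/5 - 4·π^2/3 - 3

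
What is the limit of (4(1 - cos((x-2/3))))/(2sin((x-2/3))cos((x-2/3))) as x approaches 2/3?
Both numerator and denominator → 0 as x → 2/3; this is a 0/0 indeterminate form.
Expand each to leading order near x = 2/3: numerator ~ 2·(x - 2/3)^2, denominator ~ 2·(x - 2/3).
The limit of the ratio is 0.

Final answer: 0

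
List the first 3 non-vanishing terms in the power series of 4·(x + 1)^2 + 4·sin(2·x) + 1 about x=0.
4·x^2 + 16·x + 5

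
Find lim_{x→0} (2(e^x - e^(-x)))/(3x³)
Both numerator and denominator → 0 as x → 0; this is a 0/0 indeterminate form.
Expand each to leading order near x = 0: numerator ~ 4·x, denominator ~ 3·x^3.
The limit of the ratio is ∞.

Final answer: ∞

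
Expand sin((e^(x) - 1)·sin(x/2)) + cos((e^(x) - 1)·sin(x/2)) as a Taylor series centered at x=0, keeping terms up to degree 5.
-11·x^5/96 - x^4/16 + x^3/4 + x^2/2 + 1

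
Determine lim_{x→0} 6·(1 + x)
Direct substitution at x = 0 gives 6.

Final answer: 6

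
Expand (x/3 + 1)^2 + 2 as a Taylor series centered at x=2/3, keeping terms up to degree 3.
283/81 + 22·(x - 2/3)/27 + (x - 2/3)^2/9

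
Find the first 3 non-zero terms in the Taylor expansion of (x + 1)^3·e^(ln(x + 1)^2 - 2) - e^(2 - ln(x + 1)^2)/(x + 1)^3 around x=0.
x^2·(-5·e^(2) + 4·e^(-2)) + x·(3·e^(-2) + 3·e^(2)) - e^(2) + e^(-2)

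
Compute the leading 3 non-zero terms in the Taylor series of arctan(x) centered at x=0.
x^5/5 - x^3/3 + x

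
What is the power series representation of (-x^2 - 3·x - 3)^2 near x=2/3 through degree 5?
2401/81 + 1274·(x - 2/3)/27 + 89·(x - 2/3)^2/3 + 26·(x - 2/3)^3/3 + (x - 2/3)^4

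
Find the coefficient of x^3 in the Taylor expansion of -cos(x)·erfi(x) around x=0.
Expand to order 3: -cos(x)·erfi(x) = x^3/(3·√(π)) - 2·x/√(π) + O(x^4).
The coefficient of x^3 is 1/(3·√(π)).

Final answer: 1/(3·√(π))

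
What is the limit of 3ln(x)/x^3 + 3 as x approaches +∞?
The quotient is an ∞/∞ indeterminate form as x → +∞.
The polynomial denominator x^3 dominates the logarithmic numerator (any positive power of x ≫ ln(x) as x → ∞), so the quotient → 0.
Adding the constant: 0 + 3 = 3. Limit = 3.

Final answer: 3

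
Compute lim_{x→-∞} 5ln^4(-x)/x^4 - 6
The quotient is an ∞/∞ indeterminate form as x → -∞.
Compare growth rates of the dominant terms (exponentials ≫ polynomials ≫ logarithms), or apply L'Hôpital's rule; the quotient → 0.
Adding the constant: 0 - 6 = -6. Limit = -6.

Final answer: -6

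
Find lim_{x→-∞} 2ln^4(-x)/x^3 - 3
The quotient is an ∞/∞ indeterminate form as x → -∞.
Compare growth rates of the dominant terms (exponentials ≫ polynomials ≫ logarithms), or apply L'Hôpital's rule; the quotient → 0.
Adding the constant: 0 - 3 = -3. Limit = -3.

Final answer: -3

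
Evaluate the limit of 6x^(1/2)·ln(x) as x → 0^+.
This is a 0·∞ indeterminate form at x → 0⁺.
Rewrite the product as 6·ln(x) / x^(-1/2) and apply L'Hôpital, or use the standard hierarchy x^(-1/2) ≫ |ln x| as x → 0⁺.
The indeterminate product → 0, so the limit = 0.

Final answer: 0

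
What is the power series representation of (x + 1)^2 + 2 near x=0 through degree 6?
x^2 + 2·x + 3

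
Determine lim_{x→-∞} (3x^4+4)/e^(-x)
This is an ∞/∞ indeterminate form as x → -∞.
Compare growth rates of the dominant terms (exponentials ≫ polynomials ≫ logarithms), or apply L'Hôpital's rule; the quotient → 0.
Limit = 0.

Final answer: 0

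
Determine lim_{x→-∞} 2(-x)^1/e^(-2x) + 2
The quotient is an ∞/∞ indeterminate form as x → -∞.
Compare growth rates of the dominant terms (exponentials ≫ polynomials ≫ logarithms), or apply L'Hôpital's rule; the quotient → 0.
Adding the constant: 0 + 2 = 2. Limit = 2.

Final answer: 2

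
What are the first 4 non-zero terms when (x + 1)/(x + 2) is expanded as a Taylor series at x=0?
x^3/16 - x^2/8 + x/4 + 1/2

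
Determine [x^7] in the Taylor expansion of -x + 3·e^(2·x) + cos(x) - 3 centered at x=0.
Expand to order 7: -x + 3·e^(2·x) + cos(x) - 3 = 8·x^7/105 + 191·x^6/720 + 4·x^5/5 + 49·x^4/24 + 4·x^3 + 11·x^2/2 + 5·x + 1 + O(x^8).
The coefficient of x^7 is 8/105.

Final answer: 8/105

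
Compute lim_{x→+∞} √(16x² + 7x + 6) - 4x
As x → +∞: multiply by the conjugate to get (7x+6)/(√(16x²+7x+6)+4x); the denominator ~ 8x, so the limit is 7/8.
Limit = 7/8.

Final answer: 7/8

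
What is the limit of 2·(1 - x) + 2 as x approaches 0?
Direct substitution at x = 0 gives 4.

Final answer: 4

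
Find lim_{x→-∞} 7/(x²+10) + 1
Evaluate the dominant behaviour as x → -∞; each term tends to a finite value or vanishes.
Limit = 1.

Final answer: 1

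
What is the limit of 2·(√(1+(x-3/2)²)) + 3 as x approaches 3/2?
Direct substitution at x = 3/2 gives 5.

Final answer: 5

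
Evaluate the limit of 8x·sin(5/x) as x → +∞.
As x → +∞: let u = 5/x → 0⁺; then 8·x·sin(5/x) = 8·5·sin(u)/u → 8·5·1 = 40.
Limit = 40.

Final answer: 40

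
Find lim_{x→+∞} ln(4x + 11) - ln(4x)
This is an ∞ − ∞ indeterminate form.
Combine the logarithms: ln(4x+11) − ln(4x) = ln((4x+11)/(4x)) = ln(1 + 11/(4x)) → ln(1) = 0.
Limit = 0.

Final answer: 0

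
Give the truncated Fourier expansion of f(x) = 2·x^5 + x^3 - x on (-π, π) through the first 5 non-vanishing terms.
(-78·π^2 + 4·π^4 + 466)·sin(x) + (-2·π^4 - 25/2 + 9·π^2)·sin(2·x) + (-62·π^2/27 + 70/81 + 4·π^4/3)·sin(3·x) + (-π^4 + 7/32 + 3·π^2/4)·sin(4·x) + (-6·π^2/25 - 214/625 + 4·π^4/5)·sin(5·x)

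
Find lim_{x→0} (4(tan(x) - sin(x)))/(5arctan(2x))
Both numerator and denominator → 0 as x → 0; this is a 0/0 indeterminate form.
Expand each to leading order near x = 0: numerator ~ 2·x^3, denominator ~ 10·x.
The limit of the ratio is 0.

Final answer: 0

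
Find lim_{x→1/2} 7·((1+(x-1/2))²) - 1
Direct substitution at x = 1/2 gives 6.

Final answer: 6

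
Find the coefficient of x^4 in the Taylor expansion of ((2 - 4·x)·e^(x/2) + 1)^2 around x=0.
Expand to order 4: ((2 - 4·x)·e^(x/2) + 1)^2 = 171·x^4/32 + 31·x^3/4 - 3·x^2/2 - 18·x + 9 + O(x^5).
The coefficient of x^4 is 171/32.

Final answer: 171/32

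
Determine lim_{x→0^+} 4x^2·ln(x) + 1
The product is a 0·∞ indeterminate form at x → 0⁺.
Rewrite the product as 4·ln(x) / x^(-2) and apply L'Hôpital, or use the standard hierarchy x^(-2) ≫ |ln x| as x → 0⁺.
The indeterminate product → 0, so the limit = 1.

Final answer: 1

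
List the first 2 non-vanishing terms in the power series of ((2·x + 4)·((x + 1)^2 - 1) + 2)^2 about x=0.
32·x + 4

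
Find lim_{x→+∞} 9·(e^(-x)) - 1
Evaluate the dominant behaviour as x → +∞; each term tends to a finite value or vanishes.
Limit = -1.

Final answer: -1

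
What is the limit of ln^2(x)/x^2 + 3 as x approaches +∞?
The quotient is an ∞/∞ indeterminate form as x → +∞.
The polynomial denominator x^2 dominates the logarithmic numerator (any positive power of x ≫ ln^2(x) as x → ∞), so the quotient → 0.
Adding the constant: 0 + 3 = 3. Limit = 3.

Final answer: 3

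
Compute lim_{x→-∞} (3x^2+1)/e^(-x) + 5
The quotient is an ∞/∞ indeterminate form as x → -∞.
Compare growth rates of the dominant terms (exponentials ≫ polynomials ≫ logarithms), or apply L'Hôpital's rule; the quotient → 0.
Adding the constant: 0 + 5 = 5. Limit = 5.

Final answer: 5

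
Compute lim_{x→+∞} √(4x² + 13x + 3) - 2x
As x → +∞: multiply by the conjugate to get (13x+3)/(√(4x²+13x+3)+2x); the denominator ~ 4x, so the limit is 13/4.
Limit = 13/4.

Final answer: 13/4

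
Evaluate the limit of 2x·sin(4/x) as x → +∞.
As x → +∞: let u = 4/x → 0⁺; then 2·x·sin(4/x) = 2·4·sin(u)/u → 2·4·1 = 8.
Limit = 8.

Final answer: 8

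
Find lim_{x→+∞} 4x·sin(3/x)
As x → +∞: let u = 3/x → 0⁺; then 4·x·sin(3/x) = 4·3·sin(u)/u → 4·3·1 = 12.
Limit = 12.

Final answer: 12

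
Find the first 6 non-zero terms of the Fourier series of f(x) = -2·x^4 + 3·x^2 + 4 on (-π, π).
(-108 + 16·π^2)·cos(x) + (9 - 4·π^2)·cos(2·x) + (-68/27 + 16·π^2/9)·cos(3·x) + (9/8 - π^2)·cos(4·x) + (-396/625 + 16·π^2/25)·cos(5·x) - 2·π^4/5 + 4 + π^2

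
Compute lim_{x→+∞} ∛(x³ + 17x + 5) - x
This is an ∞ − ∞ indeterminate form.
Multiply by (A² + AB + B²)/(A² + AB + B²) where A = ∛(x³+17x + 5), B = x to use A³ − B³ = (A−B)(A²+AB+B²); the x³ terms cancel, leaving (17x + 5)/(A²+AB+B²) with denominator ~ 3x², so the limit is 0.
Limit = 0.

Final answer: 0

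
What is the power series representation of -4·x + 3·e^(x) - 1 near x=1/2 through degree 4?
-3 + 3·e^(1/2) + (-4 + 3·e^(1/2))·(x - 1/2) + 3·e^(1/2)·(x - 1/2)^2/2 + e^(1/2)·(x - 1/2)^3/2 + e^(1/2)·(x - 1/2)^4/8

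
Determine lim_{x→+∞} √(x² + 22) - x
This is an ∞ − ∞ indeterminate form.
Multiply and divide by the conjugate √(x²+22) + x; the x² terms cancel, leaving 22/(√(x²+22)+x) → 0.
Limit = 0.

Final answer: 0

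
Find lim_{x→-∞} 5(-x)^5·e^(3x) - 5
The product is a 0·∞ indeterminate form at x → -∞.
Rewrite the product as 5(-x)^5 / e^(-3x) (an ∞/∞ form) and apply L'Hôpital, or use the standard hierarchy e^(3|x|) ≫ |(-x)^5| as x → -∞.
The indeterminate product → 0, so the limit = -5.

Final answer: -5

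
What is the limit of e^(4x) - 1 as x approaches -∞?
Evaluate the dominant behaviour as x → -∞; each term tends to a finite value or vanishes.
Limit = -1.

Final answer: -1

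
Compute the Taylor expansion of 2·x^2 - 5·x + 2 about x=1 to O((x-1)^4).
-1 - (x - 1) + 2·(x - 1)^2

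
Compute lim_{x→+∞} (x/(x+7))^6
As x → +∞: x/(x+7) = 1/(1 + 7/x) → 1, and the 6th power of a limit-1 base also → 1.
Limit = 1.

Final answer: 1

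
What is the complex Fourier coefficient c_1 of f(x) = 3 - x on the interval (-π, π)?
Compute the real Fourier coefficients first: a_1 = 0, b_1 = -2.
Then c_1 = (a_1 − i·b_1)/2 = i.

Final answer: i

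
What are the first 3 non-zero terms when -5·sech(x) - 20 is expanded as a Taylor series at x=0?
-25·x^4/24 + 5·x^2/2 - 25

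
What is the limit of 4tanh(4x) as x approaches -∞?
Evaluate the dominant behaviour as x → -∞; each term tends to a finite value or vanishes.
Limit = -4.

Final answer: -4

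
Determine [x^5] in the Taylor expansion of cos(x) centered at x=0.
Expand to order 5: cos(x) = x^4/24 - x^2/2 + 1 + O(x^6).
The coefficient of x^5 is 0.

Final answer: 0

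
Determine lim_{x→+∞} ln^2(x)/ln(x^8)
This is an ∞/∞ indeterminate form as x → +∞.
Write ln(x^8) = 8·ln(x), reducing the quotient to ln(x)/8 → ∞.
Limit = ∞.

Final answer: ∞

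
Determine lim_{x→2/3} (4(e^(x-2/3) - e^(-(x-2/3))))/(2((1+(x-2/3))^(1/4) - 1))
Both numerator and denominator → 0 as x → 2/3; this is a 0/0 indeterminate form.
Expand each to leading order near x = 2/3: numerator ~ 8·(x - 2/3), denominator ~ (x - 2/3)/2.
The limit of the ratio is 16.

Final answer: 16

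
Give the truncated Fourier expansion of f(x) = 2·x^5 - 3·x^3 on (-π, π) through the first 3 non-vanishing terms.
(-86·π^2 + 4·π^4 + 516)·sin(x) + (-2·π^4 - 39/2 + 13·π^2)·sin(2·x) + (-134·π^2/27 + 268/81 + 4·π^4/3)·sin(3·x)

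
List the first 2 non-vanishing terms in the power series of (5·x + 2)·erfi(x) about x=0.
10·x^2/√(π) + 4·x/√(π)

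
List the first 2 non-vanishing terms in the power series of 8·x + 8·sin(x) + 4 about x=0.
16·x + 4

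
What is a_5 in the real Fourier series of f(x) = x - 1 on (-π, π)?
a_5 = (1/π) ∫_{-π}^{π} f(x)·cos(5x) dx.
Evaluate the integral (use parity and integration by parts as needed): a_5 = 0.

Final answer: 0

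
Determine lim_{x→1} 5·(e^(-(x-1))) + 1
Direct substitution at x = 1 gives 6.

Final answer: 6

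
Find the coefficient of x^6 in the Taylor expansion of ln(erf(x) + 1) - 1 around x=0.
Expand to order 6: ln(erf(x) + 1) - 1 = x^6·(-480 - 28·π^2 + 240·π)/(45·π^3) + x^5·(-40·π^2 + 3·π^3 + 96·π)/(15·π^(7/2)) + x^4·(-12 + 4·π)/(3·π^2) + x^3·(8 - 2·π)/(3·π^(3/2)) - 2·x^2/π + 2·x/√(π) - 1 + O(x^7).
The coefficient of x^6 is (-480 - 28·π^2 + 240·π)/(45·π^3).

Final answer: (-480 - 28·π^2 + 240·π)/(45·π^3)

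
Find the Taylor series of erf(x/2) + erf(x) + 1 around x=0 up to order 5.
33·x^5/(160·√(π)) - 3·x^3/(4·√(π)) + 3·x/√(π) + 1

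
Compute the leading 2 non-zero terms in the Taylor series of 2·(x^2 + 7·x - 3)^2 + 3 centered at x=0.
21 - 84·x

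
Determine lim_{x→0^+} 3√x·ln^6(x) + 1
The product is a 0·∞ indeterminate form at x → 0⁺.
Rewrite the product as 3·ln^6(x) / x^(-1/2) and apply L'Hôpital, or use the standard hierarchy x^(-1/2) ≫ |ln x|^6 as x → 0⁺.
The indeterminate product → 0, so the limit = 1.

Final answer: 1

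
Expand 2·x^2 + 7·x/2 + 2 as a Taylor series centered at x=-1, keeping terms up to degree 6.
1/2 - (x + 1)/2 + 2·(x + 1)^2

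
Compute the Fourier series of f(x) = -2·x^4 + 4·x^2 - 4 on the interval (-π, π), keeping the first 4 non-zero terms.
(-112 + 16·π^2)·cos(x) + (10 - 4·π^2)·cos(2·x) + (-80/27 + 16·π^2/9)·cos(3·x) - 2·π^4/5 - 4 + 4·π^2/3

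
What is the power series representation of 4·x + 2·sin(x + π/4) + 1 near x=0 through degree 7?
-√(2)·x^7/5040 - √(2)·x^6/720 + √(2)·x^5/120 + √(2)·x^4/24 - √(2)·x^3/6 - √(2)·x^2/2 + x·(√(2) + 4) + 1 + √(2)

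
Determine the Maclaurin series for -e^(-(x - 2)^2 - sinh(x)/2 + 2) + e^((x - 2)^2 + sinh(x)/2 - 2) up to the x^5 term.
x^5·(-48671·e^(2)/3840 + 5569·e^(-2)/3840) + x^4·(-43·e^(-2)/128 + 1611·e^(2)/128) + x^3·(-169·e^(2)/16 - 57·e^(-2)/16) + x^2·(-41·e^(-2)/8 + 57·e^(2)/8) + x·(-7·e^(2)/2 - 7·e^(-2)/2) - e^(-2) + e^(2)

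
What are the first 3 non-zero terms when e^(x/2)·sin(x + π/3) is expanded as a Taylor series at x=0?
x^2·(1/4 - 3·√(3)/16) + x·(√(3)/4 + 1/2) + √(3)/2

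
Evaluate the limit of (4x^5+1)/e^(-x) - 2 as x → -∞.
The quotient is an ∞/∞ indeterminate form as x → -∞.
Compare growth rates of the dominant terms (exponentials ≫ polynomials ≫ logarithms), or apply L'Hôpital's rule; the quotient → 0.
Adding the constant: 0 - 2 = -2. Limit = -2.

Final answer: -2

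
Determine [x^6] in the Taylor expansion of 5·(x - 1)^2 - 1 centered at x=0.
Expand to order 6: 5·(x - 1)^2 - 1 = 5·x^2 - 10·x + 4 + O(x^7).
The coefficient of x^6 is 0.

Final answer: 0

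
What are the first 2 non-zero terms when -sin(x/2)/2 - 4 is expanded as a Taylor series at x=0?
-x/4 - 4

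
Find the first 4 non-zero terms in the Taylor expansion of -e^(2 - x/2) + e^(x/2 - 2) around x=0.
x^3·(e^(-2)/48 + e^(2)/48) + x^2·(-e^(2)/8 + e^(-2)/8) + x·(e^(-2)/2 + e^(2)/2) - e^(2) + e^(-2)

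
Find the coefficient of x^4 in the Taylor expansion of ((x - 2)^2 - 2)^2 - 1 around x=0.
Expand to order 4: ((x - 2)^2 - 2)^2 - 1 = x^4 - 8·x^3 + 20·x^2 - 16·x + 3 + O(x^5).
The coefficient of x^4 is 1.

Final answer: 1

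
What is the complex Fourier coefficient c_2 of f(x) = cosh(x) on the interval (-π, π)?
Compute the real Fourier coefficients first: a_2 = 2·sinh(π)/(5·π), b_2 = 0.
Then c_2 = (a_2 − i·b_2)/2 = sinh(π)/(5·π).

Final answer: sinh(π)/(5·π)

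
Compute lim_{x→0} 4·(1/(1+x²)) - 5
Direct substitution at x = 0 gives -1.

Final answer: -1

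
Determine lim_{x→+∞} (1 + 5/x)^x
As x → +∞: this is the defining limit (1 + 5/x)^x → e^5.
Limit = e^(5).

Final answer: e^(5)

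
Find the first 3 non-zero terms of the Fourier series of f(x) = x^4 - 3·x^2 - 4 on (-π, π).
(60 - 8·π^2)·cos(x) + (-6 + 2·π^2)·cos(2·x) - π^2 - 4 + π^4/5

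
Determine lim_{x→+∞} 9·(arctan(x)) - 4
Evaluate the dominant behaviour as x → +∞; each term tends to a finite value or vanishes.
Limit = -4 + 9·π/2.

Final answer: -4 + 9·π/2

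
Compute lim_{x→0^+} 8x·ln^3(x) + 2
The product is a 0·∞ indeterminate form at x → 0⁺.
Rewrite the product as 8·ln^3(x) / x^(-1) and apply L'Hôpital, or use the standard hierarchy x^(-1) ≫ |ln x|^3 as x → 0⁺.
The indeterminate product → 0, so the limit = 2.

Final answer: 2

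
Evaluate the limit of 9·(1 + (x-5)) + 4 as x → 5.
Direct substitution at x = 5 gives 13.

Final answer: 13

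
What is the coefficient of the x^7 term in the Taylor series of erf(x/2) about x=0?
Expand to order 7: erf(x/2) = -x^7/(2688·√(π)) + x^5/(160·√(π)) - x^3/(12·√(π)) + x/√(π) + O(x^8).
The coefficient of x^7 is -1/(2688·√(π)).

Final answer: -1/(2688·√(π))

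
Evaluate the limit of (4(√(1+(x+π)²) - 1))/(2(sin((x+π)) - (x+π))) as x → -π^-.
Both numerator and denominator → 0 as x → -π^-; this is a 0/0 indeterminate form.
Expand each to leading order near x = -π: numerator ~ 2·(x + π)^2, denominator ~ -(x + π)^3/3.
The limit of the ratio is ∞.

Final answer: ∞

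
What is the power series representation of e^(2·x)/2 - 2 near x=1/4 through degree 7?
-2 + e^(1/2)/2 + e^(1/2)·(x - 1/4) + e^(1/2)·(x - 1/4)^2 + 2·e^(1/2)·(x - 1/4)^3/3 + e^(1/2)·(x - 1/4)^4/3 + 2·e^(1/2)·(x - 1/4)^5/15 + 2·e^(1/2)·(x - 1/4)^6/45 + 4·e^(1/2)·(x - 1/4)^7/315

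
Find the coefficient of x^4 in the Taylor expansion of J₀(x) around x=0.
Expand to order 4: J₀(x) = x^4/64 - x^2/4 + 1 + O(x^5).
The coefficient of x^4 is 1/64.

Final answer: 1/64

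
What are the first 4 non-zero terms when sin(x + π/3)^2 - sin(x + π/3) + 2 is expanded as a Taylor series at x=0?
x^3·(1/12 - √(3)/3) + x^2·(-1/2 + √(3)/4) + x·(-1/2 + √(3)/2) - √(3)/2 + 11/4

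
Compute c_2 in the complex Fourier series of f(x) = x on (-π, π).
Compute the real Fourier coefficients first: a_2 = 0, b_2 = -1.
Then c_2 = (a_2 − i·b_2)/2 = i/2.

Final answer: i/2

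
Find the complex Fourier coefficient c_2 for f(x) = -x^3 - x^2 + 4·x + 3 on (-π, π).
Compute the real Fourier coefficients first: a_2 = -1, b_2 = -11/2 + π^2.
Then c_2 = (a_2 − i·b_2)/2 = -1/2 - i·π^2/2 + 11·i/4.

Final answer: -1/2 - i·π^2/2 + 11·i/4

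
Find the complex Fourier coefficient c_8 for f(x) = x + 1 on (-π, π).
Compute the real Fourier coefficients first: a_8 = 0, b_8 = -1/4.
Then c_8 = (a_8 − i·b_8)/2 = i/8.

Final answer: i/8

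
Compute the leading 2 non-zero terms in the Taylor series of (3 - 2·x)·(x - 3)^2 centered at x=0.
27 - 36·x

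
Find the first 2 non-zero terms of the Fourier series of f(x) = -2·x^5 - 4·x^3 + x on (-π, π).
(-430 - 4·π^4 + 72·π^2)·sin(x) + (-6·π^2 + 8 + 2·π^4)·sin(2·x)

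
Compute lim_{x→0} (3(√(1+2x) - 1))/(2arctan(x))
Both numerator and denominator → 0 as x → 0; this is a 0/0 indeterminate form.
Expand each to leading order near x = 0: numerator ~ 3·x, denominator ~ 2·x.
The limit of the ratio is 3/2.

Final answer: 3/2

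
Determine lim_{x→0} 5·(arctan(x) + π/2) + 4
Direct substitution at x = 0 gives 4 + 5·π/2.

Final answer: 4 + 5·π/2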